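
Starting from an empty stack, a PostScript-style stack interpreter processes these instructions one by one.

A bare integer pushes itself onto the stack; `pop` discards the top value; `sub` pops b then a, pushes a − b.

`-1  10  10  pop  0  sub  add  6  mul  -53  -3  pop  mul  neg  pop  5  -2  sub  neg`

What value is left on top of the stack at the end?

-7

-1   [-1]
10   [-1, 10]
10   [-1, 10, 10]
pop  [-1, 10]
0    [-1, 10, 0]
sub  [-1, 10]
add  [9]
6    [9, 6]
mul  [54]
-53  [54, -53]
-3   [54, -53, -3]
pop  [54, -53]
mul  [-2862]
neg  [2862]
pop  []
5    [5]
-2   [5, -2]
sub  [7]
neg  [-7]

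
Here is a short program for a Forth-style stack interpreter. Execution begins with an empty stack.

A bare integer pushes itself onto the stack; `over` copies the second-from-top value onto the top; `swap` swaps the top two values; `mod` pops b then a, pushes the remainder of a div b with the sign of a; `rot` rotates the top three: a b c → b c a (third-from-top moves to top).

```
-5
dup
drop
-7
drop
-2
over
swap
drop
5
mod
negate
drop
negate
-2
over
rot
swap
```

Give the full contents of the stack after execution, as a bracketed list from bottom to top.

[-2, 5, 5]

-5     → [-5]
dup    → [-5, -5]
drop   → [-5]
-7     → [-5, -7]
drop   → [-5]
-2     → [-5, -2]
over   → [-5, -2, -5]
swap   → [-5, -5, -2]
drop   → [-5, -5]
5      → [-5, -5, 5]
mod    → [-5, 0]
negate → [-5, 0]
drop   → [-5]
negate → [5]
-2     → [5, -2]
over   → [5, -2, 5]
rot    → [-2, 5, 5]
swap   → [-2, 5, 5]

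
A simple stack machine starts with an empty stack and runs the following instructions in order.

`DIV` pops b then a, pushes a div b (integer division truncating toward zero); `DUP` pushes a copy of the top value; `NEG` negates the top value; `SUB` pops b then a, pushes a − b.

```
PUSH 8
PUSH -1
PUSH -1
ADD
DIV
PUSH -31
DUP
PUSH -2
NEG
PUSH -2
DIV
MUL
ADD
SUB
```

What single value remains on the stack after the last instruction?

-4

PUSH 8   : 8
PUSH -1  : 8 -1
PUSH -1  : 8 -1 -1
ADD      : 8 -2
DIV      : -4
PUSH -31 : -4 -31
DUP      : -4 -31 -31
PUSH -2  : -4 -31 -31 -2
NEG      : -4 -31 -31 2
PUSH -2  : -4 -31 -31 2 -2
DIV      : -4 -31 -31 -1
MUL      : -4 -31 31
ADD      : -4 0
SUB      : -4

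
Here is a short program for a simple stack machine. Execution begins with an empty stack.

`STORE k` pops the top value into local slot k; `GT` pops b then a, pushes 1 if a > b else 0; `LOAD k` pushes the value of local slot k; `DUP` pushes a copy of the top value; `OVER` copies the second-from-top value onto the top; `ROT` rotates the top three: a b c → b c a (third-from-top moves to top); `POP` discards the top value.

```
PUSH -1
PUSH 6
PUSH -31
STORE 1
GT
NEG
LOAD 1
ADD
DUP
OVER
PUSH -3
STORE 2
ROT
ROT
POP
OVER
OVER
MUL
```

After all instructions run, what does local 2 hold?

-3

PUSH -1  → -1
PUSH 6   → -1 6
PUSH -31 → -1 6 -31
STORE 1  → -1 6
GT       → 0
NEG      → 0
LOAD 1   → 0 -31
ADD      → -31
DUP      → -31 -31
OVER     → -31 -31 -31
PUSH -3  → -31 -31 -31 -3
STORE 2  → -31 -31 -31
ROT      → -31 -31 -31
ROT      → -31 -31 -31
POP      → -31 -31
OVER     → -31 -31 -31
OVER     → -31 -31 -31 -31
MUL      → -31 -31 961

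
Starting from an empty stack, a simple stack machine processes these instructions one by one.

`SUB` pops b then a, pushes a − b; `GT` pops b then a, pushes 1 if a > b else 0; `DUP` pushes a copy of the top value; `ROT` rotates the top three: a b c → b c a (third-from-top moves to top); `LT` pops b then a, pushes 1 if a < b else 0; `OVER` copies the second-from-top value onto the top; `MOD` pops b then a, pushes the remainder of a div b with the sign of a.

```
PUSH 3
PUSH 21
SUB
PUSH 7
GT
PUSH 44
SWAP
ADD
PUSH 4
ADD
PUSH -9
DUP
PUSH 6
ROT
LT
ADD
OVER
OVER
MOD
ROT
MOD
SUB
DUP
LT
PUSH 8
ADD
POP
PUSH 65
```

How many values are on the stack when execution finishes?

PUSH 3   3
PUSH 21  3 21
SUB      -18
PUSH 7   -18 7
GT       0
PUSH 44  0 44
SWAP     44 0
ADD      44
PUSH 4   44 4
ADD      48
PUSH -9  48 -9
DUP      48 -9 -9
PUSH 6   48 -9 -9 6
ROT      48 -9 6 -9
LT       48 -9 0
ADD      48 -9
OVER     48 -9 48
OVER     48 -9 48 -9
MOD      48 -9 3
ROT      -9 3 48
MOD      -9 3
SUB      -12
DUP      -12 -12
LT       0
PUSH 8   0 8
ADD      8
POP      (empty)
PUSH 65  65

1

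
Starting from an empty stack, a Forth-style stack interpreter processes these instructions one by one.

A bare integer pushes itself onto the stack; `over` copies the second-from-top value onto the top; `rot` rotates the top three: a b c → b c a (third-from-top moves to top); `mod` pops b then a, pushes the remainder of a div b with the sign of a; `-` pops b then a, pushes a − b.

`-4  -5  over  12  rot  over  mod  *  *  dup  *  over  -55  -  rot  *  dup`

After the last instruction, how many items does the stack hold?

-4   → [-4]
-5   → [-4, -5]
over → [-4, -5, -4]
12   → [-4, -5, -4, 12]
rot  → [-4, -4, 12, -5]
over → [-4, -4, 12, -5, 12]
mod  → [-4, -4, 12, -5]
*    → [-4, -4, -60]
*    → [-4, 240]
dup  → [-4, 240, 240]
*    → [-4, 57600]
over → [-4, 57600, -4]
-55  → [-4, 57600, -4, -55]
-    → [-4, 57600, 51]
rot  → [57600, 51, -4]
*    → [57600, -204]
dup  → [57600, -204, -204]

3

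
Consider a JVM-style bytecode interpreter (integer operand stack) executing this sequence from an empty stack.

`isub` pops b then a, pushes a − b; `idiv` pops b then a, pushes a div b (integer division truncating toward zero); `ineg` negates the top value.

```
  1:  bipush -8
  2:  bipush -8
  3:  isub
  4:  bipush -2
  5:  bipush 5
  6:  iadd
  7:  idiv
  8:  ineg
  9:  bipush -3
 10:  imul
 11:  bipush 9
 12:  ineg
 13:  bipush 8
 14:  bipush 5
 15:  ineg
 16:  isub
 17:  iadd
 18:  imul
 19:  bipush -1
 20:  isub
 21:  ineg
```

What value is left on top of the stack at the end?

-1

bipush -8  [-8]
bipush -8  [-8, -8]
isub       [0]
bipush -2  [0, -2]
bipush 5   [0, -2, 5]
iadd       [0, 3]
idiv       [0]
ineg       [0]
bipush -3  [0, -3]
imul       [0]
bipush 9   [0, 9]
ineg       [0, -9]
bipush 8   [0, -9, 8]
bipush 5   [0, -9, 8, 5]
ineg       [0, -9, 8, -5]
isub       [0, -9, 13]
iadd       [0, 4]
imul       [0]
bipush -1  [0, -1]
isub       [1]
ineg       [-1]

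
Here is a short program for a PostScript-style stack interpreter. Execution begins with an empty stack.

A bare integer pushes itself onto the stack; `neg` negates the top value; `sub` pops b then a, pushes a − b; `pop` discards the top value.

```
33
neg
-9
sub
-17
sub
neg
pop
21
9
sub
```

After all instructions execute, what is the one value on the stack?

12

33   33
neg  -33
-9   -33 -9
sub  -24
-17  -24 -17
sub  -7
neg  7
pop  (empty)
21   21
9    21 9
sub  12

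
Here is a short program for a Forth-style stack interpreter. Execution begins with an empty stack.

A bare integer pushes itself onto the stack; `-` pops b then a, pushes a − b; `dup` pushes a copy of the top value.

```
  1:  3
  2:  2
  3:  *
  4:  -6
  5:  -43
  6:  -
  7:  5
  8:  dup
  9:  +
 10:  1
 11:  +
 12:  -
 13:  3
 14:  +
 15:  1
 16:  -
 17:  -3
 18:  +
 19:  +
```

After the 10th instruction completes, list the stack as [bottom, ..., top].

3    [3]
2    [3, 2]
*    [6]
-6   [6, -6]
-43  [6, -6, -43]
-    [6, 37]
5    [6, 37, 5]
dup  [6, 37, 5, 5]
+    [6, 37, 10]
1    [6, 37, 10, 1]

[6, 37, 10, 1]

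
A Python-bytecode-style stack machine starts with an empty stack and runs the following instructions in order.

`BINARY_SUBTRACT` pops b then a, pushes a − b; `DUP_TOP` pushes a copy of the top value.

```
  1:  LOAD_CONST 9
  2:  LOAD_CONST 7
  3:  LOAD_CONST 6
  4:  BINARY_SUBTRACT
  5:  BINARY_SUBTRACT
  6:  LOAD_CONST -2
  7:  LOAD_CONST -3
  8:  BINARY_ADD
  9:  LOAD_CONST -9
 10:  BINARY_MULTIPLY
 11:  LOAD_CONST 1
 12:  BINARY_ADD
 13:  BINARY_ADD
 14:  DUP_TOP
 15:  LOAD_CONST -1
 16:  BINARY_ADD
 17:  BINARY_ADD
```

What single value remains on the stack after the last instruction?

LOAD_CONST 9    -> 9
LOAD_CONST 7    -> 9 7
LOAD_CONST 6    -> 9 7 6
BINARY_SUBTRACT -> 9 1
BINARY_SUBTRACT -> 8
LOAD_CONST -2   -> 8 -2
LOAD_CONST -3   -> 8 -2 -3
BINARY_ADD      -> 8 -5
LOAD_CONST -9   -> 8 -5 -9
BINARY_MULTIPLY -> 8 45
LOAD_CONST 1    -> 8 45 1
BINARY_ADD      -> 8 46
BINARY_ADD      -> 54
DUP_TOP         -> 54 54
LOAD_CONST -1   -> 54 54 -1
BINARY_ADD      -> 54 53
BINARY_ADD      -> 107

107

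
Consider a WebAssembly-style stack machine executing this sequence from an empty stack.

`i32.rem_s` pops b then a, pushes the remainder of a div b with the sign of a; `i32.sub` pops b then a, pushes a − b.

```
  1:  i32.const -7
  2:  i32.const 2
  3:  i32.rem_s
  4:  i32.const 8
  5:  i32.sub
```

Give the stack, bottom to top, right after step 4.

[-1, 8]

i32.const -7  [-7]
i32.const 2   [-7, 2]
i32.rem_s     [-1]
i32.const 8   [-1, 8]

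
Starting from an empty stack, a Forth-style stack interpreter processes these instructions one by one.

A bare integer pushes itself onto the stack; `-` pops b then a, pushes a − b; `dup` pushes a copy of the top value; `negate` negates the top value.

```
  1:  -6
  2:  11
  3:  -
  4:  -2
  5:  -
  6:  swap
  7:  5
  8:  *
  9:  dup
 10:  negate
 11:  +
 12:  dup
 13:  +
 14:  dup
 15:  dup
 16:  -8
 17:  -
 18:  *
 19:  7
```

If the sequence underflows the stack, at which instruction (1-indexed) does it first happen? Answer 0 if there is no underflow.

-6  [-6]
11  [-6, 11]
-   [-17]
-2  [-17, -2]
-   [-15]
swap  — needs 2 operands, stack has 1 → underflow

6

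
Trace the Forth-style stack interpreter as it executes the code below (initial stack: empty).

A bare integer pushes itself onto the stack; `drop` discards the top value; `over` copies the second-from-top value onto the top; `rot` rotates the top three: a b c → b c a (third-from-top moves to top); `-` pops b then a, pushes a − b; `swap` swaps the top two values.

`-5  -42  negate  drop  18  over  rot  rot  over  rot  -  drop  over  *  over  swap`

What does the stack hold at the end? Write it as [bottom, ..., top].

-5     : -5
-42    : -5 -42
negate : -5 42
drop   : -5
18     : -5 18
over   : -5 18 -5
rot    : 18 -5 -5
rot    : -5 -5 18
over   : -5 -5 18 -5
rot    : -5 18 -5 -5
-      : -5 18 0
drop   : -5 18
over   : -5 18 -5
*      : -5 -90
over   : -5 -90 -5
swap   : -5 -5 -90

[-5, -5, -90]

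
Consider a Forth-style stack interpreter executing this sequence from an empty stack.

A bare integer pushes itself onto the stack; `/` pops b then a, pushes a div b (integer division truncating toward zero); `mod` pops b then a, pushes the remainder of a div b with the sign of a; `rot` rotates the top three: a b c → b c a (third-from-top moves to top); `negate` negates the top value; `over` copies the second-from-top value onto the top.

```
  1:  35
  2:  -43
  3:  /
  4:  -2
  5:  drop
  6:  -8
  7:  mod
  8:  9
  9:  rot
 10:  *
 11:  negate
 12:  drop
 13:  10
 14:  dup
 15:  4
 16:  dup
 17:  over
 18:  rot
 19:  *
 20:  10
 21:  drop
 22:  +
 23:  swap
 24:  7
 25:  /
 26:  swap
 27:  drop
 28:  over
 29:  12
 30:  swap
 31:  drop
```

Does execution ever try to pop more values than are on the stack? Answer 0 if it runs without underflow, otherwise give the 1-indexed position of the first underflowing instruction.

35   → [35]
-43  → [35, -43]
/    → [0]
-2   → [0, -2]
drop → [0]
-8   → [0, -8]
mod  → [0]
9    → [0, 9]
rot  — needs 3 operands, stack has 2 → underflow

9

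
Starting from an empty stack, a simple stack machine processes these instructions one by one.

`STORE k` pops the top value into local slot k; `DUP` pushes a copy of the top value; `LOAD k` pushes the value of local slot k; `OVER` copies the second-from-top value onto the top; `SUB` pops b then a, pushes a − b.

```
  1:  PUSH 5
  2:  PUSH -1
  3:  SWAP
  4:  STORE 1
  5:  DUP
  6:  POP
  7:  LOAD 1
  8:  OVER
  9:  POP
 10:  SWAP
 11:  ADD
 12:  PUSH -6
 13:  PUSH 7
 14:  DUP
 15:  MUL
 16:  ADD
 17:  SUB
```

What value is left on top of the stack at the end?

-39

PUSH 5  → 5
PUSH -1 → 5 -1
SWAP    → -1 5
STORE 1 → -1
DUP     → -1 -1
POP     → -1
LOAD 1  → -1 5
OVER    → -1 5 -1
POP     → -1 5
SWAP    → 5 -1
ADD     → 4
PUSH -6 → 4 -6
PUSH 7  → 4 -6 7
DUP     → 4 -6 7 7
MUL     → 4 -6 49
ADD     → 4 43
SUB     → -39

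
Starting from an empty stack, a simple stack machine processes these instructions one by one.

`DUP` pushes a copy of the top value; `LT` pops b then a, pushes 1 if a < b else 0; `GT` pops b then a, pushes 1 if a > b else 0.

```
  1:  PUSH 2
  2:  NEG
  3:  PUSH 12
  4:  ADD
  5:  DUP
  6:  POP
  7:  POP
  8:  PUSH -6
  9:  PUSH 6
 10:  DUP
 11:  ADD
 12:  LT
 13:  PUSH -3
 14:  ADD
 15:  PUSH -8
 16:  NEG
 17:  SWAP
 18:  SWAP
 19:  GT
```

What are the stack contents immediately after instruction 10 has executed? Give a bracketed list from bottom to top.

PUSH 2  -> [2]
NEG     -> [-2]
PUSH 12 -> [-2, 12]
ADD     -> [10]
DUP     -> [10, 10]
POP     -> [10]
POP     -> []
PUSH -6 -> [-6]
PUSH 6  -> [-6, 6]
DUP     -> [-6, 6, 6]

[-6, 6, 6]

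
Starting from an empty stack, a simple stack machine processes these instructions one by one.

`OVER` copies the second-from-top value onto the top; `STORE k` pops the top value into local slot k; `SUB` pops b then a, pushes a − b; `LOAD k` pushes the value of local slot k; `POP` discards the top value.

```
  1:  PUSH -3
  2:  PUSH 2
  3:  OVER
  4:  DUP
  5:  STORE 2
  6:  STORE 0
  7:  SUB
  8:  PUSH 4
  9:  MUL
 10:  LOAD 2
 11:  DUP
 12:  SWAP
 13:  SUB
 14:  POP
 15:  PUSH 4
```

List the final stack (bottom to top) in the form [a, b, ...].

[-20, 4]

PUSH -3 -> -3
PUSH 2  -> -3 2
OVER    -> -3 2 -3
DUP     -> -3 2 -3 -3
STORE 2 -> -3 2 -3
STORE 0 -> -3 2
SUB     -> -5
PUSH 4  -> -5 4
MUL     -> -20
LOAD 2  -> -20 -3
DUP     -> -20 -3 -3
SWAP    -> -20 -3 -3
SUB     -> -20 0
POP     -> -20
PUSH 4  -> -20 4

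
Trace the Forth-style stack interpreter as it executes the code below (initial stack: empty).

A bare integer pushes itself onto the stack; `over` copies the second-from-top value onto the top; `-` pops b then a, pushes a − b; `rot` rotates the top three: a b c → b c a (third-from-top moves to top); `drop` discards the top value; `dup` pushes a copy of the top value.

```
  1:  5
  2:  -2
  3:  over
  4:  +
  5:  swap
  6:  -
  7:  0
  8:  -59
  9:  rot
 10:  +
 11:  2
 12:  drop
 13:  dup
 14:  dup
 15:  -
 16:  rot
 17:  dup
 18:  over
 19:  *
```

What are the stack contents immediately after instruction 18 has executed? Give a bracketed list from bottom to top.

[-61, 0, 0, 0, 0]

5     [5]
-2    [5, -2]
over  [5, -2, 5]
+     [5, 3]
swap  [3, 5]
-     [-2]
0     [-2, 0]
-59   [-2, 0, -59]
rot   [0, -59, -2]
+     [0, -61]
2     [0, -61, 2]
drop  [0, -61]
dup   [0, -61, -61]
dup   [0, -61, -61, -61]
-     [0, -61, 0]
rot   [-61, 0, 0]
dup   [-61, 0, 0, 0]
over  [-61, 0, 0, 0, 0]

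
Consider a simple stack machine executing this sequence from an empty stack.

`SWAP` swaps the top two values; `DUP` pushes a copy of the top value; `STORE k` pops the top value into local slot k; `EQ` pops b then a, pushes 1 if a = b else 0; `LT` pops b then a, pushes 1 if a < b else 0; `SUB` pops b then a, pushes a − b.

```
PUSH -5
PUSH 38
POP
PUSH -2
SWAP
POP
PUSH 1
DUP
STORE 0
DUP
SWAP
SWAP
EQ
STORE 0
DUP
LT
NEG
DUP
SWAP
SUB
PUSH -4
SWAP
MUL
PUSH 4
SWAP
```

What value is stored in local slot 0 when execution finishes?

1

PUSH -5 -> [-5]
PUSH 38 -> [-5, 38]
POP     -> [-5]
PUSH -2 -> [-5, -2]
SWAP    -> [-2, -5]
POP     -> [-2]
PUSH 1  -> [-2, 1]
DUP     -> [-2, 1, 1]
STORE 0 -> [-2, 1]
DUP     -> [-2, 1, 1]
SWAP    -> [-2, 1, 1]
SWAP    -> [-2, 1, 1]
EQ      -> [-2, 1]
STORE 0 -> [-2]
DUP     -> [-2, -2]
LT      -> [0]
NEG     -> [0]
DUP     -> [0, 0]
SWAP    -> [0, 0]
SUB     -> [0]
PUSH -4 -> [0, -4]
SWAP    -> [-4, 0]
MUL     -> [0]
PUSH 4  -> [0, 4]
SWAP    -> [4, 0]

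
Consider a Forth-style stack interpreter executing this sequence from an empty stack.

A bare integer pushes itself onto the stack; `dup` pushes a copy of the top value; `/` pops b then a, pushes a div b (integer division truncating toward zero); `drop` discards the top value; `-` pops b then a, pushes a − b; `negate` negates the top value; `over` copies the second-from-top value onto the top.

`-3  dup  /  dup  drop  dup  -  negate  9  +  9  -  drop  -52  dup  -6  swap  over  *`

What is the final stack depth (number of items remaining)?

-3     : -3
dup    : -3 -3
/      : 1
dup    : 1 1
drop   : 1
dup    : 1 1
-      : 0
negate : 0
9      : 0 9
+      : 9
9      : 9 9
-      : 0
drop   : (empty)
-52    : -52
dup    : -52 -52
-6     : -52 -52 -6
swap   : -52 -6 -52
over   : -52 -6 -52 -6
*      : -52 -6 312

3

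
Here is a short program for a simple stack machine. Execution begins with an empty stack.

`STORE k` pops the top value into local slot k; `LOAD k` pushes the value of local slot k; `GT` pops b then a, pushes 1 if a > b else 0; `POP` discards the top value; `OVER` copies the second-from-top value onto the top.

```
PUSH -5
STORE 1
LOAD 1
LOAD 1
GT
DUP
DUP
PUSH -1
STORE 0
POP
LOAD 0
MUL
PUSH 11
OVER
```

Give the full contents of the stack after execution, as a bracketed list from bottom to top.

[0, 0, 11, 0]

PUSH -5 → [-5]
STORE 1 → []
LOAD 1  → [-5]
LOAD 1  → [-5, -5]
GT      → [0]
DUP     → [0, 0]
DUP     → [0, 0, 0]
PUSH -1 → [0, 0, 0, -1]
STORE 0 → [0, 0, 0]
POP     → [0, 0]
LOAD 0  → [0, 0, -1]
MUL     → [0, 0]
PUSH 11 → [0, 0, 11]
OVER    → [0, 0, 11, 0]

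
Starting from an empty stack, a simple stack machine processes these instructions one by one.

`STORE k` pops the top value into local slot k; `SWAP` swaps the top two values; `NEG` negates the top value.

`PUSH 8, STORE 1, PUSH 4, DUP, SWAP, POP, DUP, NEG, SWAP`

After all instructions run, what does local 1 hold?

PUSH 8  -> [8]
STORE 1 -> []
PUSH 4  -> [4]
DUP     -> [4, 4]
SWAP    -> [4, 4]
POP     -> [4]
DUP     -> [4, 4]
NEG     -> [4, -4]
SWAP    -> [-4, 4]

8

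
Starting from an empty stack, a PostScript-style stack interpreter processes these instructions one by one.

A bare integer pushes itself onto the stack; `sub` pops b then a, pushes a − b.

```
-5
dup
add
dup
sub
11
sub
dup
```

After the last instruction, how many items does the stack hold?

2

-5  : [-5]
dup : [-5, -5]
add : [-10]
dup : [-10, -10]
sub : [0]
11  : [0, 11]
sub : [-11]
dup : [-11, -11]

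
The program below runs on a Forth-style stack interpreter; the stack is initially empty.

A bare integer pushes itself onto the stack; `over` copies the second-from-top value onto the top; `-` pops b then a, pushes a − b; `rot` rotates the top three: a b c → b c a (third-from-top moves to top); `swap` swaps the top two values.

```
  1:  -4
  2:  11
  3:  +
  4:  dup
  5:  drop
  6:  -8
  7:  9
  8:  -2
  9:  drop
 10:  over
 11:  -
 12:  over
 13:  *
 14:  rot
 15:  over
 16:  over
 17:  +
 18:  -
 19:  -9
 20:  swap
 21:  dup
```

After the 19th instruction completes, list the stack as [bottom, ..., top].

-4   → -4
11   → -4 11
+    → 7
dup  → 7 7
drop → 7
-8   → 7 -8
9    → 7 -8 9
-2   → 7 -8 9 -2
drop → 7 -8 9
over → 7 -8 9 -8
-    → 7 -8 17
over → 7 -8 17 -8
*    → 7 -8 -136
rot  → -8 -136 7
over → -8 -136 7 -136
over → -8 -136 7 -136 7
+    → -8 -136 7 -129
-    → -8 -136 136
-9   → -8 -136 136 -9

[-8, -136, 136, -9]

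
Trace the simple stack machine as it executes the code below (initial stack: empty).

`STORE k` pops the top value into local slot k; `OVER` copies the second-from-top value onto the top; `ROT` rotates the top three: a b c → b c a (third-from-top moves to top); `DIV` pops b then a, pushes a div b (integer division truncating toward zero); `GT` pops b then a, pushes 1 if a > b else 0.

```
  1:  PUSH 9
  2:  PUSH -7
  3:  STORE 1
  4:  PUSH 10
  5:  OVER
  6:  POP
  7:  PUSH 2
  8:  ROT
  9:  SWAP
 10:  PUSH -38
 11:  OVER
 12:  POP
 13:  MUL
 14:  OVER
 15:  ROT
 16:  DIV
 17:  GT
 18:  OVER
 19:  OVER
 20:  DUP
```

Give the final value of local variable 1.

-7

PUSH 9    [9]
PUSH -7   [9, -7]
STORE 1   [9]
PUSH 10   [9, 10]
OVER      [9, 10, 9]
POP       [9, 10]
PUSH 2    [9, 10, 2]
ROT       [10, 2, 9]
SWAP      [10, 9, 2]
PUSH -38  [10, 9, 2, -38]
OVER      [10, 9, 2, -38, 2]
POP       [10, 9, 2, -38]
MUL       [10, 9, -76]
OVER      [10, 9, -76, 9]
ROT       [10, -76, 9, 9]
DIV       [10, -76, 1]
GT        [10, 0]
OVER      [10, 0, 10]
OVER      [10, 0, 10, 0]
DUP       [10, 0, 10, 0, 0]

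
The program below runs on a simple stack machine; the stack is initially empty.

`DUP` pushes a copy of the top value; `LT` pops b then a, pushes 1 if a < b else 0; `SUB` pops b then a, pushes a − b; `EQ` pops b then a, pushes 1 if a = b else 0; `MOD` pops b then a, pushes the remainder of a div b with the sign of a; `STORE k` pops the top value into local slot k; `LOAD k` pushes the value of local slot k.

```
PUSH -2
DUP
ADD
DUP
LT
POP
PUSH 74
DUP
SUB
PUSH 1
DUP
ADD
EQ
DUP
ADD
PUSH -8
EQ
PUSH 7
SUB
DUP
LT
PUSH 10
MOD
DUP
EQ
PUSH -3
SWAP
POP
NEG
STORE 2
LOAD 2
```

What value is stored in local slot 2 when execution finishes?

3

PUSH -2  -2
DUP      -2 -2
ADD      -4
DUP      -4 -4
LT       0
POP      (empty)
PUSH 74  74
DUP      74 74
SUB      0
PUSH 1   0 1
DUP      0 1 1
ADD      0 2
EQ       0
DUP      0 0
ADD      0
PUSH -8  0 -8
EQ       0
PUSH 7   0 7
SUB      -7
DUP      -7 -7
LT       0
PUSH 10  0 10
MOD      0
DUP      0 0
EQ       1
PUSH -3  1 -3
SWAP     -3 1
POP      -3
NEG      3
STORE 2  (empty)
LOAD 2   3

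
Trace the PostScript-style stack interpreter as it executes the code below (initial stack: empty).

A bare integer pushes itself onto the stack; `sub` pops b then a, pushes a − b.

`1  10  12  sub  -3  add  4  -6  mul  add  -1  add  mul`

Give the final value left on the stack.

1   -> [1]
10  -> [1, 10]
12  -> [1, 10, 12]
sub -> [1, -2]
-3  -> [1, -2, -3]
add -> [1, -5]
4   -> [1, -5, 4]
-6  -> [1, -5, 4, -6]
mul -> [1, -5, -24]
add -> [1, -29]
-1  -> [1, -29, -1]
add -> [1, -30]
mul -> [-30]

-30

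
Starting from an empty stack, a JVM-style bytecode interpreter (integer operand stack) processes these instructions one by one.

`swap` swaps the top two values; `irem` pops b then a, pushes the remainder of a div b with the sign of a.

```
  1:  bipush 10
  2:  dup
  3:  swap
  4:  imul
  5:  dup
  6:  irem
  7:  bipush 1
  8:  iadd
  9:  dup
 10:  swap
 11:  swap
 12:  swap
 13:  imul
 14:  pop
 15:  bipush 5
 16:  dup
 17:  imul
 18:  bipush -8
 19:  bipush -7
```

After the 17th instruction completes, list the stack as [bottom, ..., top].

bipush 10 : [10]
dup       : [10, 10]
swap      : [10, 10]
imul      : [100]
dup       : [100, 100]
irem      : [0]
bipush 1  : [0, 1]
iadd      : [1]
dup       : [1, 1]
swap      : [1, 1]
swap      : [1, 1]
swap      : [1, 1]
imul      : [1]
pop       : []
bipush 5  : [5]
dup       : [5, 5]
imul      : [25]

[25]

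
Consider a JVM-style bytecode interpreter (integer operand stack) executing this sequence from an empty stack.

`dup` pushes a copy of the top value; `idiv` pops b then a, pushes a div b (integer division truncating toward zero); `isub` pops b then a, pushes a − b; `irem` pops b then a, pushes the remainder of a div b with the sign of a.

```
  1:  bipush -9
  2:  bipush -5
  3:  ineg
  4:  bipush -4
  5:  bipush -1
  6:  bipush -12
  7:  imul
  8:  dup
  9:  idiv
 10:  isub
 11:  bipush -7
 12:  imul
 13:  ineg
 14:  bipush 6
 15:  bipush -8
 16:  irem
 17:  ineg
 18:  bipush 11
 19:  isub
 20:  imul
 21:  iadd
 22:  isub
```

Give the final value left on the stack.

-609

bipush -9  : -9
bipush -5  : -9 -5
ineg       : -9 5
bipush -4  : -9 5 -4
bipush -1  : -9 5 -4 -1
bipush -12 : -9 5 -4 -1 -12
imul       : -9 5 -4 12
dup        : -9 5 -4 12 12
idiv       : -9 5 -4 1
isub       : -9 5 -5
bipush -7  : -9 5 -5 -7
imul       : -9 5 35
ineg       : -9 5 -35
bipush 6   : -9 5 -35 6
bipush -8  : -9 5 -35 6 -8
irem       : -9 5 -35 6
ineg       : -9 5 -35 -6
bipush 11  : -9 5 -35 -6 11
isub       : -9 5 -35 -17
imul       : -9 5 595
iadd       : -9 600
isub       : -609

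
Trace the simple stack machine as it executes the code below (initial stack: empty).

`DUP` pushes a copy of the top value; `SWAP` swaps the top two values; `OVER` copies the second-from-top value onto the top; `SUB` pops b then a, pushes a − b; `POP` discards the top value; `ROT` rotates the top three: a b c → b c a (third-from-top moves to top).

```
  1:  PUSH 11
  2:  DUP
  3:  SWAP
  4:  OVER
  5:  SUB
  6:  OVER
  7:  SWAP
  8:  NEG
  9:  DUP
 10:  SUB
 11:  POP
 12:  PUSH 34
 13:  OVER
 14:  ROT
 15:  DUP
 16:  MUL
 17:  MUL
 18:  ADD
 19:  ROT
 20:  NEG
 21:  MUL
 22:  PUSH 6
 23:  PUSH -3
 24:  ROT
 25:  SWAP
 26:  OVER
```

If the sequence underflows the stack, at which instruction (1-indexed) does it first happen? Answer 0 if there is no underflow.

PUSH 11 : [11]
DUP     : [11, 11]
SWAP    : [11, 11]
OVER    : [11, 11, 11]
SUB     : [11, 0]
OVER    : [11, 0, 11]
SWAP    : [11, 11, 0]
NEG     : [11, 11, 0]
DUP     : [11, 11, 0, 0]
SUB     : [11, 11, 0]
POP     : [11, 11]
PUSH 34 : [11, 11, 34]
OVER    : [11, 11, 34, 11]
ROT     : [11, 34, 11, 11]
DUP     : [11, 34, 11, 11, 11]
MUL     : [11, 34, 11, 121]
MUL     : [11, 34, 1331]
ADD     : [11, 1365]
ROT  — needs 3 operands, stack has 2 → underflow

19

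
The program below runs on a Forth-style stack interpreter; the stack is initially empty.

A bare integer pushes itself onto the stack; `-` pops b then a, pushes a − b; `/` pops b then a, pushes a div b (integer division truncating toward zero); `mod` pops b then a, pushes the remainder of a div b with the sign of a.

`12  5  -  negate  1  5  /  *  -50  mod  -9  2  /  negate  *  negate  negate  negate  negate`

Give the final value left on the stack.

12     : [12]
5      : [12, 5]
-      : [7]
negate : [-7]
1      : [-7, 1]
5      : [-7, 1, 5]
/      : [-7, 0]
*      : [0]
-50    : [0, -50]
mod    : [0]
-9     : [0, -9]
2      : [0, -9, 2]
/      : [0, -4]
negate : [0, 4]
*      : [0]
negate : [0]
negate : [0]
negate : [0]
negate : [0]

0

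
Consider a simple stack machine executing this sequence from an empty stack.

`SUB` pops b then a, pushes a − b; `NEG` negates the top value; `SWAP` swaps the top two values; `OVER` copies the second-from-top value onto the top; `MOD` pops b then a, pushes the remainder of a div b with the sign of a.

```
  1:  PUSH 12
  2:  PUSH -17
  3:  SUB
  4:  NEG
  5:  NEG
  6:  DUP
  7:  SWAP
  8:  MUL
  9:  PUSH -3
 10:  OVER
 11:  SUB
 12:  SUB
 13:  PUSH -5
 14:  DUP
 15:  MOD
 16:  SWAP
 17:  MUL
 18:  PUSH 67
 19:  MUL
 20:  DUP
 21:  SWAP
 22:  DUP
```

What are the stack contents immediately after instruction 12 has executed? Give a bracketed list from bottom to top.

PUSH 12  -> 12
PUSH -17 -> 12 -17
SUB      -> 29
NEG      -> -29
NEG      -> 29
DUP      -> 29 29
SWAP     -> 29 29
MUL      -> 841
PUSH -3  -> 841 -3
OVER     -> 841 -3 841
SUB      -> 841 -844
SUB      -> 1685

[1685]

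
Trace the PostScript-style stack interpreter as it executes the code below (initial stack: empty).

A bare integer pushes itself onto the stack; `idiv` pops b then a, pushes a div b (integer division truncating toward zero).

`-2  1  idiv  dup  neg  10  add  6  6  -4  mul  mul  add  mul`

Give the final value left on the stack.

264

-2   → -2
1    → -2 1
idiv → -2
dup  → -2 -2
neg  → -2 2
10   → -2 2 10
add  → -2 12
6    → -2 12 6
6    → -2 12 6 6
-4   → -2 12 6 6 -4
mul  → -2 12 6 -24
mul  → -2 12 -144
add  → -2 -132
mul  → 264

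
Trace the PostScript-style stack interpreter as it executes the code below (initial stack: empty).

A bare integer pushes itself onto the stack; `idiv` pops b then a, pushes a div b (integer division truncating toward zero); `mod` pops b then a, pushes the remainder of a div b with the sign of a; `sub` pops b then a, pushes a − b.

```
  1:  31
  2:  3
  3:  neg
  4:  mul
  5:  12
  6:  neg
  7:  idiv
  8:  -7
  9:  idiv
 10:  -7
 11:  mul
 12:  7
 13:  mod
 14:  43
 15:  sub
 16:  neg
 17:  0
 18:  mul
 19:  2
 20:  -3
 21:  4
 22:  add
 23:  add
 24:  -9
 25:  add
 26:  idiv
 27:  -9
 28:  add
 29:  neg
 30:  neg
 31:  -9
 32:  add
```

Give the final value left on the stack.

31   -> [31]
3    -> [31, 3]
neg  -> [31, -3]
mul  -> [-93]
12   -> [-93, 12]
neg  -> [-93, -12]
idiv -> [7]
-7   -> [7, -7]
idiv -> [-1]
-7   -> [-1, -7]
mul  -> [7]
7    -> [7, 7]
mod  -> [0]
43   -> [0, 43]
sub  -> [-43]
neg  -> [43]
0    -> [43, 0]
mul  -> [0]
2    -> [0, 2]
-3   -> [0, 2, -3]
4    -> [0, 2, -3, 4]
add  -> [0, 2, 1]
add  -> [0, 3]
-9   -> [0, 3, -9]
add  -> [0, -6]
idiv -> [0]
-9   -> [0, -9]
add  -> [-9]
neg  -> [9]
neg  -> [-9]
-9   -> [-9, -9]
add  -> [-18]

-18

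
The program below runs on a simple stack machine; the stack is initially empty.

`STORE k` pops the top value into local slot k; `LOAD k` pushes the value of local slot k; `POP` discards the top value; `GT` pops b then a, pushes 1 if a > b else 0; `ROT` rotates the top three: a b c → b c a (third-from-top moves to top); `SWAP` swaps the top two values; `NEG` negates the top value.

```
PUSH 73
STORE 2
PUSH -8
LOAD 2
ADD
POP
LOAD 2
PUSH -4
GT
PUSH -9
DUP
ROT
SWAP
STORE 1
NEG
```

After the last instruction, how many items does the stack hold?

2

PUSH 73 → [73]
STORE 2 → []
PUSH -8 → [-8]
LOAD 2  → [-8, 73]
ADD     → [65]
POP     → []
LOAD 2  → [73]
PUSH -4 → [73, -4]
GT      → [1]
PUSH -9 → [1, -9]
DUP     → [1, -9, -9]
ROT     → [-9, -9, 1]
SWAP    → [-9, 1, -9]
STORE 1 → [-9, 1]
NEG     → [-9, -1]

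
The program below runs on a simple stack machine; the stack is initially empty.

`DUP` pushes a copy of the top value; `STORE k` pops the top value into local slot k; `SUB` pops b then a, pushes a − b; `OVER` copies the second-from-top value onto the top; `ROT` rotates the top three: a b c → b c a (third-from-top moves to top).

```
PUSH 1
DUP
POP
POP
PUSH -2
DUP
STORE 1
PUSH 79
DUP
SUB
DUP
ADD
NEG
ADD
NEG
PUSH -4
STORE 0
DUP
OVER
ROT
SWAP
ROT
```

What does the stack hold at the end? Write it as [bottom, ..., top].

[2, 2, 2]

PUSH 1  -> 1
DUP     -> 1 1
POP     -> 1
POP     -> (empty)
PUSH -2 -> -2
DUP     -> -2 -2
STORE 1 -> -2
PUSH 79 -> -2 79
DUP     -> -2 79 79
SUB     -> -2 0
DUP     -> -2 0 0
ADD     -> -2 0
NEG     -> -2 0
ADD     -> -2
NEG     -> 2
PUSH -4 -> 2 -4
STORE 0 -> 2
DUP     -> 2 2
OVER    -> 2 2 2
ROT     -> 2 2 2
SWAP    -> 2 2 2
ROT     -> 2 2 2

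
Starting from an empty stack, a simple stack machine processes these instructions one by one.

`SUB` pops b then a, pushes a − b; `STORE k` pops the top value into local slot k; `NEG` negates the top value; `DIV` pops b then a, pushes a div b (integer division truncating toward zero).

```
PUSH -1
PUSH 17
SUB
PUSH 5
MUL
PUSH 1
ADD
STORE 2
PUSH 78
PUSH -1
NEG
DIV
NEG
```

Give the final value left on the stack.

-78

PUSH -1 -> -1
PUSH 17 -> -1 17
SUB     -> -18
PUSH 5  -> -18 5
MUL     -> -90
PUSH 1  -> -90 1
ADD     -> -89
STORE 2 -> (empty)
PUSH 78 -> 78
PUSH -1 -> 78 -1
NEG     -> 78 1
DIV     -> 78
NEG     -> -78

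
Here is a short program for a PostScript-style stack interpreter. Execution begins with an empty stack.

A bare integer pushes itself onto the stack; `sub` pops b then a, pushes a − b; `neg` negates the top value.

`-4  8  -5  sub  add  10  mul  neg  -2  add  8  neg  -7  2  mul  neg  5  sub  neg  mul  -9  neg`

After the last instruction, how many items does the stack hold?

-4   -4
8    -4 8
-5   -4 8 -5
sub  -4 13
add  9
10   9 10
mul  90
neg  -90
-2   -90 -2
add  -92
8    -92 8
neg  -92 -8
-7   -92 -8 -7
2    -92 -8 -7 2
mul  -92 -8 -14
neg  -92 -8 14
5    -92 -8 14 5
sub  -92 -8 9
neg  -92 -8 -9
mul  -92 72
-9   -92 72 -9
neg  -92 72 9

3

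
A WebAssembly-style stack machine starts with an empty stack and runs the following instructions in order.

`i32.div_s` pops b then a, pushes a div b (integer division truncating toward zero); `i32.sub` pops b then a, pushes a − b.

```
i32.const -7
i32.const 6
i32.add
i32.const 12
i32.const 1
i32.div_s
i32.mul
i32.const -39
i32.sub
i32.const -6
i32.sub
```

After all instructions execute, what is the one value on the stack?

i32.const -7  → [-7]
i32.const 6   → [-7, 6]
i32.add       → [-1]
i32.const 12  → [-1, 12]
i32.const 1   → [-1, 12, 1]
i32.div_s     → [-1, 12]
i32.mul       → [-12]
i32.const -39 → [-12, -39]
i32.sub       → [27]
i32.const -6  → [27, -6]
i32.sub       → [33]

33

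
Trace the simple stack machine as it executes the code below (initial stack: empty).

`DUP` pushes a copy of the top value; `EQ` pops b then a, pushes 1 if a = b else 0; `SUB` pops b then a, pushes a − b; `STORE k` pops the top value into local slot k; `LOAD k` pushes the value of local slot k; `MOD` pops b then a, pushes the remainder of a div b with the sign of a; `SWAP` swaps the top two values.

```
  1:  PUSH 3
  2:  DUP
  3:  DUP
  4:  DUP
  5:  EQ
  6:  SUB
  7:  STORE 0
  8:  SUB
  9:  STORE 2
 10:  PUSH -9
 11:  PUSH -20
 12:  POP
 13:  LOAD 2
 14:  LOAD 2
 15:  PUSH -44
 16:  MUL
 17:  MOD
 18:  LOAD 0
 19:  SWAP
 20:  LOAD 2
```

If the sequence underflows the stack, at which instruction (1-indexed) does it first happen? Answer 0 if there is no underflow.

PUSH 3   3
DUP      3 3
DUP      3 3 3
DUP      3 3 3 3
EQ       3 3 1
SUB      3 2
STORE 0  3
SUB  — needs 2 operands, stack has 1 → underflow

8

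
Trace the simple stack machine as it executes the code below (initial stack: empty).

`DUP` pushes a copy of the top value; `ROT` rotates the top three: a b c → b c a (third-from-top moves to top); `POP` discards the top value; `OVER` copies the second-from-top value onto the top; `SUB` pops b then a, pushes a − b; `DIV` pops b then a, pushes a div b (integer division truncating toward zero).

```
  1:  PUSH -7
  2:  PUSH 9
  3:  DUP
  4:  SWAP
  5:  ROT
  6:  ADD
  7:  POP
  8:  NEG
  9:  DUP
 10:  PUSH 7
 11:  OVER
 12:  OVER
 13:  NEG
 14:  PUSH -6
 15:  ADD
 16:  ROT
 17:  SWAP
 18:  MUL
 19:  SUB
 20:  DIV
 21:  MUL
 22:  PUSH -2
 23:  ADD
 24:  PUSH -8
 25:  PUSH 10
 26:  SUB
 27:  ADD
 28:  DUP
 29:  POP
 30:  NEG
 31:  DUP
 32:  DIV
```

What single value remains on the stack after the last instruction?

1

PUSH -7 -> -7
PUSH 9  -> -7 9
DUP     -> -7 9 9
SWAP    -> -7 9 9
ROT     -> 9 9 -7
ADD     -> 9 2
POP     -> 9
NEG     -> -9
DUP     -> -9 -9
PUSH 7  -> -9 -9 7
OVER    -> -9 -9 7 -9
OVER    -> -9 -9 7 -9 7
NEG     -> -9 -9 7 -9 -7
PUSH -6 -> -9 -9 7 -9 -7 -6
ADD     -> -9 -9 7 -9 -13
ROT     -> -9 -9 -9 -13 7
SWAP    -> -9 -9 -9 7 -13
MUL     -> -9 -9 -9 -91
SUB     -> -9 -9 82
DIV     -> -9 0
MUL     -> 0
PUSH -2 -> 0 -2
ADD     -> -2
PUSH -8 -> -2 -8
PUSH 10 -> -2 -8 10
SUB     -> -2 -18
ADD     -> -20
DUP     -> -20 -20
POP     -> -20
NEG     -> 20
DUP     -> 20 20
DIV     -> 1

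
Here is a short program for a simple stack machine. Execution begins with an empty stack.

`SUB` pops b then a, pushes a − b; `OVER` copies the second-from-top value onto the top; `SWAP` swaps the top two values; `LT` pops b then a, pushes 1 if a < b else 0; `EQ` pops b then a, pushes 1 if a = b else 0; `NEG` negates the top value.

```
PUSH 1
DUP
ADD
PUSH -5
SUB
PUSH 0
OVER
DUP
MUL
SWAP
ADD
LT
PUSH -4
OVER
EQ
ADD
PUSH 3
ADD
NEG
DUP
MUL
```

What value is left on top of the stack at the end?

16

PUSH 1  → [1]
DUP     → [1, 1]
ADD     → [2]
PUSH -5 → [2, -5]
SUB     → [7]
PUSH 0  → [7, 0]
OVER    → [7, 0, 7]
DUP     → [7, 0, 7, 7]
MUL     → [7, 0, 49]
SWAP    → [7, 49, 0]
ADD     → [7, 49]
LT      → [1]
PUSH -4 → [1, -4]
OVER    → [1, -4, 1]
EQ      → [1, 0]
ADD     → [1]
PUSH 3  → [1, 3]
ADD     → [4]
NEG     → [-4]
DUP     → [-4, -4]
MUL     → [16]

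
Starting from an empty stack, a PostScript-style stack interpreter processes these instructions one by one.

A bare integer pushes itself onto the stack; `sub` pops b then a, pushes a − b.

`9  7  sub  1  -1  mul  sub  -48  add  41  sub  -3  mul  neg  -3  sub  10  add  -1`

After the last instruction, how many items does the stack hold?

9   : 9
7   : 9 7
sub : 2
1   : 2 1
-1  : 2 1 -1
mul : 2 -1
sub : 3
-48 : 3 -48
add : -45
41  : -45 41
sub : -86
-3  : -86 -3
mul : 258
neg : -258
-3  : -258 -3
sub : -255
10  : -255 10
add : -245
-1  : -245 -1

2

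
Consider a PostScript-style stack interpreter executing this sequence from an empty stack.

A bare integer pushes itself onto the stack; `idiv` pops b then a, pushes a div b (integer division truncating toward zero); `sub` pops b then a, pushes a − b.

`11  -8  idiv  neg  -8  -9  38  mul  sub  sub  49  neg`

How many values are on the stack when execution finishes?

11   : 11
-8   : 11 -8
idiv : -1
neg  : 1
-8   : 1 -8
-9   : 1 -8 -9
38   : 1 -8 -9 38
mul  : 1 -8 -342
sub  : 1 334
sub  : -333
49   : -333 49
neg  : -333 -49

2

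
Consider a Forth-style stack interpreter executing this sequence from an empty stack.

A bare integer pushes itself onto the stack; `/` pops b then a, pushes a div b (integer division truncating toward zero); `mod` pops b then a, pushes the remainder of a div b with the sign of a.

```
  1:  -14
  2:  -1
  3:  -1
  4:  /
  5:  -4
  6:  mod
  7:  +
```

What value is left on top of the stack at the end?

-13

-14 : -14
-1  : -14 -1
-1  : -14 -1 -1
/   : -14 1
-4  : -14 1 -4
mod : -14 1
+   : -13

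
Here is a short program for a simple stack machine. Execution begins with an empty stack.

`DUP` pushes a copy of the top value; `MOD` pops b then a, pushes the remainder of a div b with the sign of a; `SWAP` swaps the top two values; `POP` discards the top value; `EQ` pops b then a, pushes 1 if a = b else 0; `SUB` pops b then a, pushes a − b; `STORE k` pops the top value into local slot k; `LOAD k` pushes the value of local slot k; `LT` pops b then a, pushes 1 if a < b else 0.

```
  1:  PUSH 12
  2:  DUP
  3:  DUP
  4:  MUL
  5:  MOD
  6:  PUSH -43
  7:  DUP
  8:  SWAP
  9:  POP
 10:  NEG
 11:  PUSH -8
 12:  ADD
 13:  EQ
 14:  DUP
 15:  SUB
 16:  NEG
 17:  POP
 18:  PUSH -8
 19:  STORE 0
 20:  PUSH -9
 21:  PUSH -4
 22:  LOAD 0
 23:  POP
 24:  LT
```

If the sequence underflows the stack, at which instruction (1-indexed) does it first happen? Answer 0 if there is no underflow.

PUSH 12  : 12
DUP      : 12 12
DUP      : 12 12 12
MUL      : 12 144
MOD      : 12
PUSH -43 : 12 -43
DUP      : 12 -43 -43
SWAP     : 12 -43 -43
POP      : 12 -43
NEG      : 12 43
PUSH -8  : 12 43 -8
ADD      : 12 35
EQ       : 0
DUP      : 0 0
SUB      : 0
NEG      : 0
POP      : (empty)
PUSH -8  : -8
STORE 0  : (empty)
PUSH -9  : -9
PUSH -4  : -9 -4
LOAD 0   : -9 -4 -8
POP      : -9 -4
LT       : 1

0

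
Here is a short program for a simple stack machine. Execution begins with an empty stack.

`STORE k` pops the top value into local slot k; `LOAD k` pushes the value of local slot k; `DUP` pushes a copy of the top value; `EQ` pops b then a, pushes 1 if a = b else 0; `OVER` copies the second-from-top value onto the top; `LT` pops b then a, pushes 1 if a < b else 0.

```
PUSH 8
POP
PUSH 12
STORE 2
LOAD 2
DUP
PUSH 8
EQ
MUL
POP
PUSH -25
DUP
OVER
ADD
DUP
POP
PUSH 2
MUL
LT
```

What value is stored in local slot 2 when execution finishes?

12

PUSH 8   -> [8]
POP      -> []
PUSH 12  -> [12]
STORE 2  -> []
LOAD 2   -> [12]
DUP      -> [12, 12]
PUSH 8   -> [12, 12, 8]
EQ       -> [12, 0]
MUL      -> [0]
POP      -> []
PUSH -25 -> [-25]
DUP      -> [-25, -25]
OVER     -> [-25, -25, -25]
ADD      -> [-25, -50]
DUP      -> [-25, -50, -50]
POP      -> [-25, -50]
PUSH 2   -> [-25, -50, 2]
MUL      -> [-25, -100]
LT       -> [0]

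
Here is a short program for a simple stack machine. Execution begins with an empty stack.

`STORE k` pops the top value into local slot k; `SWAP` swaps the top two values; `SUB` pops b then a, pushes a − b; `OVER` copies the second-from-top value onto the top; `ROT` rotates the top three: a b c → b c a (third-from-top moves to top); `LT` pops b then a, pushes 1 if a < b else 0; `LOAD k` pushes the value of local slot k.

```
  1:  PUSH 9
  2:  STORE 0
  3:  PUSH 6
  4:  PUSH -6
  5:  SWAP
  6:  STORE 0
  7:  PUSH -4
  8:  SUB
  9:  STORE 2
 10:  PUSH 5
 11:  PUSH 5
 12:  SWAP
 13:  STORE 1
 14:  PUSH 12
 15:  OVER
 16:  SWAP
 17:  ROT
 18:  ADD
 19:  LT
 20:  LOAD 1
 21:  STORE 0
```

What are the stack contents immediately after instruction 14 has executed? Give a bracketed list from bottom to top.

PUSH 9  : 9
STORE 0 : (empty)
PUSH 6  : 6
PUSH -6 : 6 -6
SWAP    : -6 6
STORE 0 : -6
PUSH -4 : -6 -4
SUB     : -2
STORE 2 : (empty)
PUSH 5  : 5
PUSH 5  : 5 5
SWAP    : 5 5
STORE 1 : 5
PUSH 12 : 5 12

[5, 12]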